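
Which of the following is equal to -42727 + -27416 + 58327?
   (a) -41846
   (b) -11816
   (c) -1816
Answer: b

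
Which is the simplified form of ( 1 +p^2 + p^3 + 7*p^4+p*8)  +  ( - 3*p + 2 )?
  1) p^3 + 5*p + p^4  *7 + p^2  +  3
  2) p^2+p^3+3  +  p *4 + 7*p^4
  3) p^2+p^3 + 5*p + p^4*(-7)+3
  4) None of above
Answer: 1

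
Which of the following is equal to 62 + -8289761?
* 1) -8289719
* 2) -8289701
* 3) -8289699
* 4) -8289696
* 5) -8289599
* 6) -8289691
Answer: 3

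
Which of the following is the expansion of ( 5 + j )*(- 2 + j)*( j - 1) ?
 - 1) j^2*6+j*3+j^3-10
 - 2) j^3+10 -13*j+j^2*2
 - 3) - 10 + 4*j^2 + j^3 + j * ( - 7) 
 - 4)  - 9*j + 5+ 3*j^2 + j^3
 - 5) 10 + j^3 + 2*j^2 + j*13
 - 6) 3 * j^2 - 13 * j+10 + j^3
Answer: 2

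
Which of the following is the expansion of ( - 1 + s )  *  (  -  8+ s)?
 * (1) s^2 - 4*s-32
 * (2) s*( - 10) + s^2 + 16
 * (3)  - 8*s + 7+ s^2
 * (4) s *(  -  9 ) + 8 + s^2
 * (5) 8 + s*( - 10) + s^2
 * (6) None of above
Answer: 4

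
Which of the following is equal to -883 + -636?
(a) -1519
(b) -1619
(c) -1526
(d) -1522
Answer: a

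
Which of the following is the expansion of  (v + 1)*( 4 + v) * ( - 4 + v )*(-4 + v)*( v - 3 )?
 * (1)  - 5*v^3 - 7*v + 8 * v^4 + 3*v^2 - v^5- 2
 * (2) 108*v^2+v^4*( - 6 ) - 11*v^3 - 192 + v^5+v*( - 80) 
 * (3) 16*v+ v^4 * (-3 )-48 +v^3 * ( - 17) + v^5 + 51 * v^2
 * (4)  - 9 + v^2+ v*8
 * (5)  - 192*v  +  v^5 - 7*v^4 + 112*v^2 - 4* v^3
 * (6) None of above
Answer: 2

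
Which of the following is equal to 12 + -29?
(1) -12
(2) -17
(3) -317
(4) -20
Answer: 2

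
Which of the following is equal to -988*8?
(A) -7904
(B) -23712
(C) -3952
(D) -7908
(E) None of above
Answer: A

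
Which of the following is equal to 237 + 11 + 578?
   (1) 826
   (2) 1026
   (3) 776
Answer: 1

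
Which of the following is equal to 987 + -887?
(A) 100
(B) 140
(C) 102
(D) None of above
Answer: A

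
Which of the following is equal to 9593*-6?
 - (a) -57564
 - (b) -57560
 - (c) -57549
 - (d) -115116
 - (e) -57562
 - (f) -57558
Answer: f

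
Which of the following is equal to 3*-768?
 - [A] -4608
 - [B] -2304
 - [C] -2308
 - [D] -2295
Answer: B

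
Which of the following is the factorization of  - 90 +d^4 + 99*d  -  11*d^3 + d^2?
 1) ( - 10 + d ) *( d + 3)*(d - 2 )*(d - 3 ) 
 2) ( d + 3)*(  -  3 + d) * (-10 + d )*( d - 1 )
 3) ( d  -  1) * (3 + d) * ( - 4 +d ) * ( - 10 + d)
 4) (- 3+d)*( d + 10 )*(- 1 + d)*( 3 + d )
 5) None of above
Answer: 2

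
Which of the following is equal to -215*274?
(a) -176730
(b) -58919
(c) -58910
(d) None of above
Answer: c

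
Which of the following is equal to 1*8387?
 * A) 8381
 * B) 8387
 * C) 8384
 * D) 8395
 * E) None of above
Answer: B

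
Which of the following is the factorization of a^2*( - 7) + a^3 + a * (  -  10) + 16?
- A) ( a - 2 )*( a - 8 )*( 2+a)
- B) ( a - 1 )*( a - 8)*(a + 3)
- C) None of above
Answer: C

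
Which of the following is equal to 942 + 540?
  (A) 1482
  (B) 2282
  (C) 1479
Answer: A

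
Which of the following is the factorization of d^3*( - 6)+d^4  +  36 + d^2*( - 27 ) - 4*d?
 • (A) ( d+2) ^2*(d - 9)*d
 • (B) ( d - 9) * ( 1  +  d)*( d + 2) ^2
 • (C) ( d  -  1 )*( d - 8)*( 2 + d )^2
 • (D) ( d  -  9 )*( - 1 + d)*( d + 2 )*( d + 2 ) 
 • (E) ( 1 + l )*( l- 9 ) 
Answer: D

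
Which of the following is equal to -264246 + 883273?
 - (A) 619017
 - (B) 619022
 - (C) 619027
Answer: C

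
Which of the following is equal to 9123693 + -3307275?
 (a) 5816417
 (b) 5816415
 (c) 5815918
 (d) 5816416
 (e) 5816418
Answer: e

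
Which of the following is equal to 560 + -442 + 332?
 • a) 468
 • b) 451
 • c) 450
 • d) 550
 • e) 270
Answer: c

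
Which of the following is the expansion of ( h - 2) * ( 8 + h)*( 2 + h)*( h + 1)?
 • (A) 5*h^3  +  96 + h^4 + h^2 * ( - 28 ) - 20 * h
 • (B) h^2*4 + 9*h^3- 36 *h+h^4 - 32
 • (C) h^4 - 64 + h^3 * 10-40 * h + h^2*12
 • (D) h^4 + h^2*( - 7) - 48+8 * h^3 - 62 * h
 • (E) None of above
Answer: B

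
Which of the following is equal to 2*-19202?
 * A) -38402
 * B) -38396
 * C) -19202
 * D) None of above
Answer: D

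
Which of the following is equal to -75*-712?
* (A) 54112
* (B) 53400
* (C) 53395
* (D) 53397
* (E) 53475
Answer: B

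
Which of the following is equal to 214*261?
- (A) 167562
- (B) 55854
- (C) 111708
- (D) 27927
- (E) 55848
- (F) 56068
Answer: B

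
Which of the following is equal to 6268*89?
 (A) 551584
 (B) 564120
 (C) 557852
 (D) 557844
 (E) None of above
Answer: C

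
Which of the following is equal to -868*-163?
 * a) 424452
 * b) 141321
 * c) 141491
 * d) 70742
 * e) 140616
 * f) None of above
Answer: f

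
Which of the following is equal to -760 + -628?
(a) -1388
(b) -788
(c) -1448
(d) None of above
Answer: a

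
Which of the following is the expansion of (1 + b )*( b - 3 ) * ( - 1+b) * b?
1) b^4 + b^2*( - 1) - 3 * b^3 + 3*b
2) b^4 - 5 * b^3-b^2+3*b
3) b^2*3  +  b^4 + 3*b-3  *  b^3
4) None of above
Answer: 1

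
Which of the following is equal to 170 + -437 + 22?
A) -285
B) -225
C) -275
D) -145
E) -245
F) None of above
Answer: E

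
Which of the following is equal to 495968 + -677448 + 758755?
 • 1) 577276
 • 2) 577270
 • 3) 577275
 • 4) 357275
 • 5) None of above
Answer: 3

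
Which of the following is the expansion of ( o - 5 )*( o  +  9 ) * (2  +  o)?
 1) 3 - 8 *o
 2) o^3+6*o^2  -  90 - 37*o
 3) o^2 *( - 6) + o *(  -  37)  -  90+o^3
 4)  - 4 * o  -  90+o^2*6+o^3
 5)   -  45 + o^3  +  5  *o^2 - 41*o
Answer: 2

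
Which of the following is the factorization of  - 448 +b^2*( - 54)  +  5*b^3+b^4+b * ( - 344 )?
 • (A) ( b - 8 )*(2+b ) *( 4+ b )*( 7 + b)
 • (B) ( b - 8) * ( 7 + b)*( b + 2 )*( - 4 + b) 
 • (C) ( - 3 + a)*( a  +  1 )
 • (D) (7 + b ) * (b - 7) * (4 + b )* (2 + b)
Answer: A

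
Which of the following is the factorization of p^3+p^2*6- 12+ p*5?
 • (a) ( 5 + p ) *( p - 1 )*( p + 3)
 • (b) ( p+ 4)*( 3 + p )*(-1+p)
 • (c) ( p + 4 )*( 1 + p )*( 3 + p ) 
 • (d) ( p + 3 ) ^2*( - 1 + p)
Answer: b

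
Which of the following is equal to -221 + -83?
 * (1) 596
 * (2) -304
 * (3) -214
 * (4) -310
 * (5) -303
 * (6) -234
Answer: 2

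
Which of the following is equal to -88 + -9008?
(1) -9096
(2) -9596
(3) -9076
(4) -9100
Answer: 1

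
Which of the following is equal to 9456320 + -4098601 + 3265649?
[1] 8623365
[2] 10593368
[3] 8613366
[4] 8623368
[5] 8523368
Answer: 4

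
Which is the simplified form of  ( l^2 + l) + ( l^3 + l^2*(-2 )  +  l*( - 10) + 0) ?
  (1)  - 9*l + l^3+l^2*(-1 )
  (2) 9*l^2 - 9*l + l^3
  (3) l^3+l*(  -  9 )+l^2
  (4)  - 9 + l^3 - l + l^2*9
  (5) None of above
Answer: 1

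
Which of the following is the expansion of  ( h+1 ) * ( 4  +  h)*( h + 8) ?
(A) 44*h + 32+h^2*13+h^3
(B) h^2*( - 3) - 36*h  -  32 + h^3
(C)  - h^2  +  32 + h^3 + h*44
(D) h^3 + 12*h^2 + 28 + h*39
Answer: A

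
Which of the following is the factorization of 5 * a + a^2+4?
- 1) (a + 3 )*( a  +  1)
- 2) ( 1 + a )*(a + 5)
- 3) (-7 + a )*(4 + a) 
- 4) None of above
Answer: 4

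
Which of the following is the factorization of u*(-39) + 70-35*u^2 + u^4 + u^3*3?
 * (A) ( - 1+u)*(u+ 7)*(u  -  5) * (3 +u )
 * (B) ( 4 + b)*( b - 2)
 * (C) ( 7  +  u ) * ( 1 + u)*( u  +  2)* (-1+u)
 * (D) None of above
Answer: D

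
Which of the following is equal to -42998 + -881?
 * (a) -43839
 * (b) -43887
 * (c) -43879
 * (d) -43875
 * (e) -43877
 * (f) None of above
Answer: c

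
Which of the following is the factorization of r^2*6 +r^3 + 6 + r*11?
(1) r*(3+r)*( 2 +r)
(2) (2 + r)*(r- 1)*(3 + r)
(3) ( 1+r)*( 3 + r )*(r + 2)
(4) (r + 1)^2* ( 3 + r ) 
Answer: 3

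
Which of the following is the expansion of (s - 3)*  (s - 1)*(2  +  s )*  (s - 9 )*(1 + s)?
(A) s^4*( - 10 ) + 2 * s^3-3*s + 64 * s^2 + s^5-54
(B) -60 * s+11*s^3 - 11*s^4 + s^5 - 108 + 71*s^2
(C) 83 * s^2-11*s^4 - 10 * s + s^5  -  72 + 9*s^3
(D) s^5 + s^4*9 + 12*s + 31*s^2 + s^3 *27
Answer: A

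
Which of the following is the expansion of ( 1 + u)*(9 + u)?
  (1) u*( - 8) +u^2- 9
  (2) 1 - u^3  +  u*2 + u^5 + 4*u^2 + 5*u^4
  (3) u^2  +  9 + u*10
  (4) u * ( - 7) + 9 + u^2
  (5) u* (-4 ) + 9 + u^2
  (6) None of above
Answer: 3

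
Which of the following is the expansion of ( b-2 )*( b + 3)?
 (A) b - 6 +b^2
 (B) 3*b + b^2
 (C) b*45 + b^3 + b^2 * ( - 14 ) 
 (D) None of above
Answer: A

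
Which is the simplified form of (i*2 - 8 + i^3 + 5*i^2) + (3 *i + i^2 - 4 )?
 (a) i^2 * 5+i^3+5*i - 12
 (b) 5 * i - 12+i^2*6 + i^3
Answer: b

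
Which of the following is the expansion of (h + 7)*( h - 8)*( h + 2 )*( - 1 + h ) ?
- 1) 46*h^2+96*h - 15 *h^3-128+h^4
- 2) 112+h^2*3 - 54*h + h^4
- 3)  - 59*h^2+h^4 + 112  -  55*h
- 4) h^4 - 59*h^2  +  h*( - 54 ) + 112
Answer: 4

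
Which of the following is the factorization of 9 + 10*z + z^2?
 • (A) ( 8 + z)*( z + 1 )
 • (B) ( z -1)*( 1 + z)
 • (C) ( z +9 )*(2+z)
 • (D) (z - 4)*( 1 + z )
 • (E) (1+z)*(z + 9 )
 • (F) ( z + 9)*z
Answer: E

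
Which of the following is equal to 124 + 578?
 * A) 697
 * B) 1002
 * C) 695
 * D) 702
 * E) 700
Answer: D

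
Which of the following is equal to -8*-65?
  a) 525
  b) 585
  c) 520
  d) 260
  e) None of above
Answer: c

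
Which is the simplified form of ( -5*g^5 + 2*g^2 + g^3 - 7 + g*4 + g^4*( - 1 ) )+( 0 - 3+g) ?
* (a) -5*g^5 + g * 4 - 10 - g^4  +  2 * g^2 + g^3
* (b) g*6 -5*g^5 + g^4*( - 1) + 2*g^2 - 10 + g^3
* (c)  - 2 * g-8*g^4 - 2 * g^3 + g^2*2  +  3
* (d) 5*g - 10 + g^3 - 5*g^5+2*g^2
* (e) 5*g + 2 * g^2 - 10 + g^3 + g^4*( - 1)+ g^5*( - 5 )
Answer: e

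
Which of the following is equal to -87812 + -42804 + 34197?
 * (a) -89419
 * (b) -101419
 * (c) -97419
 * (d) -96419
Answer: d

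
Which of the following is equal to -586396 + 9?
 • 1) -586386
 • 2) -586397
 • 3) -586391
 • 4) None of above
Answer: 4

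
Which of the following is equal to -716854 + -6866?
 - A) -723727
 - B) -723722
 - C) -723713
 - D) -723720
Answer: D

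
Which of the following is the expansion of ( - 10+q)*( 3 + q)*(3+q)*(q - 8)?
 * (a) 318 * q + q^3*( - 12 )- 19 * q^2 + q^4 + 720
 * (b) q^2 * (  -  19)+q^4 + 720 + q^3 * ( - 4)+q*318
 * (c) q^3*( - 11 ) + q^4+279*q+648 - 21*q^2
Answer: a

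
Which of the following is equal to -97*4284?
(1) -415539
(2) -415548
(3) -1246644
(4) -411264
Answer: 2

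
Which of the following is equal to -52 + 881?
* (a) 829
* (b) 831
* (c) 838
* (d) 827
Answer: a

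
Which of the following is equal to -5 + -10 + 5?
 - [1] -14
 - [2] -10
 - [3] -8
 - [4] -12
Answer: 2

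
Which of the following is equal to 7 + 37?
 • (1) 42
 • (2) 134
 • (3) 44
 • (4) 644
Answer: 3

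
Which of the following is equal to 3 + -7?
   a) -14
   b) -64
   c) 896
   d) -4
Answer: d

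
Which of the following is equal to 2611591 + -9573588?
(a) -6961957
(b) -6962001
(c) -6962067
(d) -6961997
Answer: d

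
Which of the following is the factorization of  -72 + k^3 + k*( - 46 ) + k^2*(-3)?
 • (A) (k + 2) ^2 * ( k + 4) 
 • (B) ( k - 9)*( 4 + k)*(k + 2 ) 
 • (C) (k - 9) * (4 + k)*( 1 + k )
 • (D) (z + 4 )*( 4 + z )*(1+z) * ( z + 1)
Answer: B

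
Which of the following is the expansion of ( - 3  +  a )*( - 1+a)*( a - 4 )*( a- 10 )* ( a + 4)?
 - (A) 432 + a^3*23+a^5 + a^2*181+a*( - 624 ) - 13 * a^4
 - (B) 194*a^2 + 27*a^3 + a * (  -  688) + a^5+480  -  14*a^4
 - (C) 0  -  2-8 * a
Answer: B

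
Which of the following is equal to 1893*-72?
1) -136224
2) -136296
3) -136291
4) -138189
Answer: 2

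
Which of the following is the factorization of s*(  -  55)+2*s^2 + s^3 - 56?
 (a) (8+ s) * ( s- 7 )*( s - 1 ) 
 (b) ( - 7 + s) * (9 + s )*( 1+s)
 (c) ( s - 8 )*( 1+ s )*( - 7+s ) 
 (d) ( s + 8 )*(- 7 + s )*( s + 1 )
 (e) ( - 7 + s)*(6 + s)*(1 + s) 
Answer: d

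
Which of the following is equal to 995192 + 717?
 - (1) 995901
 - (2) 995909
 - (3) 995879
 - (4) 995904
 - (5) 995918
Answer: 2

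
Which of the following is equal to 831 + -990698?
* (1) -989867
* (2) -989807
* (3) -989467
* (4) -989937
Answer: 1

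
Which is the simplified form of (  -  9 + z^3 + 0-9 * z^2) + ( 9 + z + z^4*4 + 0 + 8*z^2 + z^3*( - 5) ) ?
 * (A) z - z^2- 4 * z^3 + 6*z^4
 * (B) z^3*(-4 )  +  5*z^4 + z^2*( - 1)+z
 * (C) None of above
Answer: C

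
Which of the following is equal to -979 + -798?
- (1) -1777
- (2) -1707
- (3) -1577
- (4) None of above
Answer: 1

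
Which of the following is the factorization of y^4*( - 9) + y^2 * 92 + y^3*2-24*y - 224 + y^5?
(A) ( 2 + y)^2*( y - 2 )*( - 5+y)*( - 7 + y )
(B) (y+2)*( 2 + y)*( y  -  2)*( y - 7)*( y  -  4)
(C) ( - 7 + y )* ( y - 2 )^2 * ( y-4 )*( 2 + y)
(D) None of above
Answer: B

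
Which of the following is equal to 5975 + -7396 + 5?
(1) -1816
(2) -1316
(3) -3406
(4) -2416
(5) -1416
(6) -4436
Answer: 5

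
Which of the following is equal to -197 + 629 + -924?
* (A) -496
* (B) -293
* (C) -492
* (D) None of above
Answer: C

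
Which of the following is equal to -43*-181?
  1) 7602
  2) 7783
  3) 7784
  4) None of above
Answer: 2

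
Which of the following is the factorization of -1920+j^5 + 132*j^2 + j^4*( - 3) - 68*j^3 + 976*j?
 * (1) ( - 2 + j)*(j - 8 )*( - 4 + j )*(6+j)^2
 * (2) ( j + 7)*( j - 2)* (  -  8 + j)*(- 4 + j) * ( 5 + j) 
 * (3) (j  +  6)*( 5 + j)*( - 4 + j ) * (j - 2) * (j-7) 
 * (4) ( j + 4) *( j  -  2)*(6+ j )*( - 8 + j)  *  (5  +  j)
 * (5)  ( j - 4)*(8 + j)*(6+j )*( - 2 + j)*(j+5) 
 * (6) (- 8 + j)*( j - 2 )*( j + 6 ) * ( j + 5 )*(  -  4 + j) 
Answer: 6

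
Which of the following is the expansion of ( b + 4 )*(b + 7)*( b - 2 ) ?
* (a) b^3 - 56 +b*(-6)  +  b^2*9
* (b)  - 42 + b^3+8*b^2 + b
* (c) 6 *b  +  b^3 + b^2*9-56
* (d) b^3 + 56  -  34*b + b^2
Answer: c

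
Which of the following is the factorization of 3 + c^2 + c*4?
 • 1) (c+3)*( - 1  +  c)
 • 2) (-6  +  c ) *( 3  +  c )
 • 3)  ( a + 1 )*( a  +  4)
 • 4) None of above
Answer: 4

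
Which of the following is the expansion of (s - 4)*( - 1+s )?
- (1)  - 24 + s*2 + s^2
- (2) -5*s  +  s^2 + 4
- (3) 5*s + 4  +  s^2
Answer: 2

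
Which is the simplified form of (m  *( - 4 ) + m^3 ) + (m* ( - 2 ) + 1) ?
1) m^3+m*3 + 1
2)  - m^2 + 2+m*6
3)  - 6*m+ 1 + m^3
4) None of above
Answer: 3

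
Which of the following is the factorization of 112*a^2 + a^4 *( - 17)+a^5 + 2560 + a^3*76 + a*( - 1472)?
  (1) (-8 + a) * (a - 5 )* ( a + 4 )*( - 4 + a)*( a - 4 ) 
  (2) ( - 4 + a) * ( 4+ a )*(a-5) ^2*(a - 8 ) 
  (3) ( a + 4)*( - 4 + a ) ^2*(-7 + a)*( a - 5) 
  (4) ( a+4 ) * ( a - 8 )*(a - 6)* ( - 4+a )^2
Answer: 1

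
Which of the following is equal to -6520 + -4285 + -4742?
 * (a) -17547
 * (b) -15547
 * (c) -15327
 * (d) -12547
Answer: b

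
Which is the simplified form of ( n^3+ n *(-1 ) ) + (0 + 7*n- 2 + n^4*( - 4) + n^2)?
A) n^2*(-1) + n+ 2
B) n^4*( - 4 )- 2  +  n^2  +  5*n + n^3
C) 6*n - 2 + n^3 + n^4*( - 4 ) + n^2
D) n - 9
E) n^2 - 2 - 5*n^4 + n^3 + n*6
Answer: C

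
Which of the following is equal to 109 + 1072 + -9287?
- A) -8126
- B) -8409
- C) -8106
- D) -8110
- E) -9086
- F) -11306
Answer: C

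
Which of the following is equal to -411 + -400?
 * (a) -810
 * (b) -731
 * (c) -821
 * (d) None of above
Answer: d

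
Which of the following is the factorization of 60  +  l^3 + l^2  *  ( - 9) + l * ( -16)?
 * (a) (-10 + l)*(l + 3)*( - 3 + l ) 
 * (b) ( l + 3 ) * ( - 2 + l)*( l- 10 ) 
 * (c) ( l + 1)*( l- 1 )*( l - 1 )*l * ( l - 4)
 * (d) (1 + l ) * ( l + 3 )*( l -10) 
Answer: b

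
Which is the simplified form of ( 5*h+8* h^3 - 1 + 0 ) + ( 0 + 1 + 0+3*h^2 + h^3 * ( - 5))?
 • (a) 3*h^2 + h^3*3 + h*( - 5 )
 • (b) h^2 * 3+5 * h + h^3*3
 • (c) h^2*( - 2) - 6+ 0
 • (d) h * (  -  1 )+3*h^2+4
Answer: b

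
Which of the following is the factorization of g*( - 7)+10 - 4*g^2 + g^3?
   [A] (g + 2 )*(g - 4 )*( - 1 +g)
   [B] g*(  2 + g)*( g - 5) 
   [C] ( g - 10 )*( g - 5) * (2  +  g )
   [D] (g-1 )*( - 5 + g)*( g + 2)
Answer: D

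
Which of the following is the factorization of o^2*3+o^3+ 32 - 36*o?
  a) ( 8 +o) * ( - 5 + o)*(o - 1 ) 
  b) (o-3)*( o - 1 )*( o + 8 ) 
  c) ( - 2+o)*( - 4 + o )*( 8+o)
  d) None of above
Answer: d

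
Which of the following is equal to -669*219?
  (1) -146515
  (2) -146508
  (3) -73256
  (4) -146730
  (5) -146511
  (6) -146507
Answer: 5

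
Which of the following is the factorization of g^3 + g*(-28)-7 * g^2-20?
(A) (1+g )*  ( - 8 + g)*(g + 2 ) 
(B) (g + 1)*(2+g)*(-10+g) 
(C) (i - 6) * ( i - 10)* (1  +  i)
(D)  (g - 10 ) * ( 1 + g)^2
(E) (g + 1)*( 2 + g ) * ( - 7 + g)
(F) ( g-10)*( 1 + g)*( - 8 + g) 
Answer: B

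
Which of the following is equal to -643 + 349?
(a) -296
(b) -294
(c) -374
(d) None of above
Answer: b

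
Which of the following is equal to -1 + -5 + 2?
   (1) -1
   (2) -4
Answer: 2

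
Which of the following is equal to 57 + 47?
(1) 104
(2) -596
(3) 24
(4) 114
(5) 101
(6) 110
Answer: 1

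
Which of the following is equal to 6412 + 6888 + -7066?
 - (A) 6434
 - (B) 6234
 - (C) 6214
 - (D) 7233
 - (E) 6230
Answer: B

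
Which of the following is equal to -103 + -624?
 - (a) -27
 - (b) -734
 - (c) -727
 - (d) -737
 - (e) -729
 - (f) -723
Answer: c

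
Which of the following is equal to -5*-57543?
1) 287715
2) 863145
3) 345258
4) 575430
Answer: 1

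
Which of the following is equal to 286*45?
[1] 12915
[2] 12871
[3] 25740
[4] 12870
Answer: 4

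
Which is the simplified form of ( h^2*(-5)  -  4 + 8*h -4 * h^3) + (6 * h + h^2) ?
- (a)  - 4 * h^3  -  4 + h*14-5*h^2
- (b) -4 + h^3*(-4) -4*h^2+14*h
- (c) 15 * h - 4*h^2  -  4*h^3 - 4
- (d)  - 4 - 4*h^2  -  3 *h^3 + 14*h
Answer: b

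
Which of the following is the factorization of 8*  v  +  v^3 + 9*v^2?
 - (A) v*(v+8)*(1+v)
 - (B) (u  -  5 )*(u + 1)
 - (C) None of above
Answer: A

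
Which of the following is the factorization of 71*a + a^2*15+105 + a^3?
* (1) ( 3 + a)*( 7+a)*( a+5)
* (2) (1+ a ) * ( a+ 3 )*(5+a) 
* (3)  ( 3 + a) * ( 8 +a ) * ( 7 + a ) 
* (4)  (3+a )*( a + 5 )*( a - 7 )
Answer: 1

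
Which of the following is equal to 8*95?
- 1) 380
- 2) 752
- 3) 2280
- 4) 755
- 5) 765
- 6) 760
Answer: 6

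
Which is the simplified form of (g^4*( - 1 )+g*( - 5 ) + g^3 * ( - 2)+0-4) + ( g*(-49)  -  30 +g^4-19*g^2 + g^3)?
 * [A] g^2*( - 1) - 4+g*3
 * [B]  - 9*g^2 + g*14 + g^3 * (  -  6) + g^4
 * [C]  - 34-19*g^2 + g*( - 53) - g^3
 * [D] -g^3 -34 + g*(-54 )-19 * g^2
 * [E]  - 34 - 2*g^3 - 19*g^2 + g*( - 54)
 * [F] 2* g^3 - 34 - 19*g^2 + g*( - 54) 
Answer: D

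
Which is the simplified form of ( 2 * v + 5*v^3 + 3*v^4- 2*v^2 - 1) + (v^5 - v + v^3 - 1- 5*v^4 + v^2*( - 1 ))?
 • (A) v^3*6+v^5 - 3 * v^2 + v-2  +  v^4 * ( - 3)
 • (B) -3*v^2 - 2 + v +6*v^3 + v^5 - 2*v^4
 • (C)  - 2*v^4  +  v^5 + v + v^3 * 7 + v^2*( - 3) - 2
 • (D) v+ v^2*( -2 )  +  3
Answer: B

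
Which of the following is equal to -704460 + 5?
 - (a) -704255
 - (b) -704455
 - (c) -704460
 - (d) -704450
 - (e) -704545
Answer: b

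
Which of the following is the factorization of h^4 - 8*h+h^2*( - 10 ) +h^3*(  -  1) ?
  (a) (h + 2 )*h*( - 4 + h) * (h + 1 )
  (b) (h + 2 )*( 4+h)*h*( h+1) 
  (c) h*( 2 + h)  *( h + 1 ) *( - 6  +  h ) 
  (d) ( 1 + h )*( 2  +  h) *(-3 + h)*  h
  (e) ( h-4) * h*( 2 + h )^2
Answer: a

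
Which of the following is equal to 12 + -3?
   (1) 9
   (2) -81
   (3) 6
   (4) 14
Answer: 1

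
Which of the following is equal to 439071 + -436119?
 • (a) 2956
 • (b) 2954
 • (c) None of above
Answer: c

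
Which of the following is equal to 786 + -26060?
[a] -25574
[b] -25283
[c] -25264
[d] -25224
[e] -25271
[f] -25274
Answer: f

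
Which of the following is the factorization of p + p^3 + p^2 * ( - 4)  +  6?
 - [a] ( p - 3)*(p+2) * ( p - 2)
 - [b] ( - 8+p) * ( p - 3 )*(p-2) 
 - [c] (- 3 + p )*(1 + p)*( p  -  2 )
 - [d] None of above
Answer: c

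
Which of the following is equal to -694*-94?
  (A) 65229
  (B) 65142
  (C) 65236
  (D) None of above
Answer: C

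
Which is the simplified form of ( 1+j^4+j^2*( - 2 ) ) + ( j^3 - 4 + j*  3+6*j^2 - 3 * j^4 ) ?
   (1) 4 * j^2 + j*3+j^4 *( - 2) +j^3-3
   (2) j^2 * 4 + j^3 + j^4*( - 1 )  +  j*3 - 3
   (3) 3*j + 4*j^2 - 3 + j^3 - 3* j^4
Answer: 1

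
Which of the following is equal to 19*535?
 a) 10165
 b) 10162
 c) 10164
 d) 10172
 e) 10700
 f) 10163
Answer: a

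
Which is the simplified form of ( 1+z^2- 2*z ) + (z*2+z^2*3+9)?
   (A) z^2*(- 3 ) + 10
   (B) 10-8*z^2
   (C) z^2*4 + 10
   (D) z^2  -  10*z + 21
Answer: C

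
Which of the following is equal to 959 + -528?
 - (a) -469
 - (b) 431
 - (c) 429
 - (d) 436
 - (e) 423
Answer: b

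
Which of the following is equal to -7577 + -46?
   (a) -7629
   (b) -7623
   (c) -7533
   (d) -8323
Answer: b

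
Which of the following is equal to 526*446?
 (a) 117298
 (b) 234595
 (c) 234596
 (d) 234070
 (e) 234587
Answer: c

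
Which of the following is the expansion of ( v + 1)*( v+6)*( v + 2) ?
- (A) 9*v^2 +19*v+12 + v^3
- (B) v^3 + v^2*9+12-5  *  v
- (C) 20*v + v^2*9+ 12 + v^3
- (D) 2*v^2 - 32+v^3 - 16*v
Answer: C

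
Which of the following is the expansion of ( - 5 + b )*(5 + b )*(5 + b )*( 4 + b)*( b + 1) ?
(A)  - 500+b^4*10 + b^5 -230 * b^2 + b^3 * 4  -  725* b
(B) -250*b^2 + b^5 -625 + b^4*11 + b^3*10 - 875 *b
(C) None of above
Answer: A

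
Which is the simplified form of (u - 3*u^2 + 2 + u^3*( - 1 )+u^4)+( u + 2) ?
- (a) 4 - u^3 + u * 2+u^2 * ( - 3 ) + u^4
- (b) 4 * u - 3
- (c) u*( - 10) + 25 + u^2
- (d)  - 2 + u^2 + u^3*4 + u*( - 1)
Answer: a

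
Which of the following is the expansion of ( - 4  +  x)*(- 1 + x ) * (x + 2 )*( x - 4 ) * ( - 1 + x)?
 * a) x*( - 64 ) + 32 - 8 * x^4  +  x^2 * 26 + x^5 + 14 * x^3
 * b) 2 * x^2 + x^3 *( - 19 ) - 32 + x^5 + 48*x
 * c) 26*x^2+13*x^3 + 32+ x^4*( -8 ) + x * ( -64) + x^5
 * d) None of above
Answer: c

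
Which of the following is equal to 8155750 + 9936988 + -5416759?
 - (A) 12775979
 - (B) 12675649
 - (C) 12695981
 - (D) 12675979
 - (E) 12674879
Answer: D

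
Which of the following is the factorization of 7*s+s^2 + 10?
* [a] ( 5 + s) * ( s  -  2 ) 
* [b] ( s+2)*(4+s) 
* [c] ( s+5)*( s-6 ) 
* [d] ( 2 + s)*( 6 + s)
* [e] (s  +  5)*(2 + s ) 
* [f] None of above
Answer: e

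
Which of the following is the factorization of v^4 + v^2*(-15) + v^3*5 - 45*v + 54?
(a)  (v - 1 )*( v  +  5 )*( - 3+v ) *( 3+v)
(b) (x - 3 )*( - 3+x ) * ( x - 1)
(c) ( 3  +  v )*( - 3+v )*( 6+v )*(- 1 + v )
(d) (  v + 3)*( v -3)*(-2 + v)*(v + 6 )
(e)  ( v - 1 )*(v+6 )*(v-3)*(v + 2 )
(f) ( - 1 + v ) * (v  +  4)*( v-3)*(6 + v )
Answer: c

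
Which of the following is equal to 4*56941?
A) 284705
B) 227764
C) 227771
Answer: B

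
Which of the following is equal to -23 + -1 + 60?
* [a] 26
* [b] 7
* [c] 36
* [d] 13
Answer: c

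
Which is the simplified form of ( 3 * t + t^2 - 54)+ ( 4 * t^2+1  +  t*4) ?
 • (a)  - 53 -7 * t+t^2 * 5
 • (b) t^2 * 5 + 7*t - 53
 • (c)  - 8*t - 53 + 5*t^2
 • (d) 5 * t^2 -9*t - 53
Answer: b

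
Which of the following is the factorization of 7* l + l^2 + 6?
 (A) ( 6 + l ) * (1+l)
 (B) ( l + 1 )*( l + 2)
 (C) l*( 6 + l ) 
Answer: A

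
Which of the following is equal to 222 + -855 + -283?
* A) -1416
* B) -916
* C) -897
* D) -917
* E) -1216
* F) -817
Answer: B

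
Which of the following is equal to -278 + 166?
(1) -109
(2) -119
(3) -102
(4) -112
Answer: 4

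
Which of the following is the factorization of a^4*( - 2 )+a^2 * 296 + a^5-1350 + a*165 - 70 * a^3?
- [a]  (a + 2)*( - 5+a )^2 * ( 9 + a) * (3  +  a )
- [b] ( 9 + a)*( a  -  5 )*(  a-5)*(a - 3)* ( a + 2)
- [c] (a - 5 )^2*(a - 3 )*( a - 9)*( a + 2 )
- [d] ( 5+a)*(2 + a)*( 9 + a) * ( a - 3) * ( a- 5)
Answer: b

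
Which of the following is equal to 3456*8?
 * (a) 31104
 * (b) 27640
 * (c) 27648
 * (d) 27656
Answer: c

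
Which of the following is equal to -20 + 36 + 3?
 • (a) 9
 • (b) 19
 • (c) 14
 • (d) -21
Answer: b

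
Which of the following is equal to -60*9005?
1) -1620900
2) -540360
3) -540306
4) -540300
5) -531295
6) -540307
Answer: 4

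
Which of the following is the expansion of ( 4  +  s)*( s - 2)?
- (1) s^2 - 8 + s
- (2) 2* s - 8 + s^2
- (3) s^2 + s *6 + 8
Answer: 2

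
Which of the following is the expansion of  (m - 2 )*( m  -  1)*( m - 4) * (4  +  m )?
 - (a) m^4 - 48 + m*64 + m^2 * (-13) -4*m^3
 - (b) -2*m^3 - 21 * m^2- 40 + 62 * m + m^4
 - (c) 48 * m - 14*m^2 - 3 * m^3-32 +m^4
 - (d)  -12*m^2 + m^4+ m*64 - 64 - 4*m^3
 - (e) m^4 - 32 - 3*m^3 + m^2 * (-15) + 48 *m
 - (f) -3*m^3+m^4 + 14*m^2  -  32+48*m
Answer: c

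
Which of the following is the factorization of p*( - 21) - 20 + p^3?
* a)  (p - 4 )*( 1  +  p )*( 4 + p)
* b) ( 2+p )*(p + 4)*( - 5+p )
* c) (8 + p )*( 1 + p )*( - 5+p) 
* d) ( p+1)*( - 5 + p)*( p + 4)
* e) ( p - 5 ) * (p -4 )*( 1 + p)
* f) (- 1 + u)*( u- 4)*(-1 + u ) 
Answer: d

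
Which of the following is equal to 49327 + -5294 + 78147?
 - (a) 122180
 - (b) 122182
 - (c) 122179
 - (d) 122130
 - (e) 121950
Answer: a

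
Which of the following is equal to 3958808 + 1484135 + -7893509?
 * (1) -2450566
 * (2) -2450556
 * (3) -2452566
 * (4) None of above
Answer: 1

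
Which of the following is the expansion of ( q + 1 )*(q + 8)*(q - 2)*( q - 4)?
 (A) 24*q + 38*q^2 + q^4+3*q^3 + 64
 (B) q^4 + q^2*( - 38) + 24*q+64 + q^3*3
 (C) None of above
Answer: B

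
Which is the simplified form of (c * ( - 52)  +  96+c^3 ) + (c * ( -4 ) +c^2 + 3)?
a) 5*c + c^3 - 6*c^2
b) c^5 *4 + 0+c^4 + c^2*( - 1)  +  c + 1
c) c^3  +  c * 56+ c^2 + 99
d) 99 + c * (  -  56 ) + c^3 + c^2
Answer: d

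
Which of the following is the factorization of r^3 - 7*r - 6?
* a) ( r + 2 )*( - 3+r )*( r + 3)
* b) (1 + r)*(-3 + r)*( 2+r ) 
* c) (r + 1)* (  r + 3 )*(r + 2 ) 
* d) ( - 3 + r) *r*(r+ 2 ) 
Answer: b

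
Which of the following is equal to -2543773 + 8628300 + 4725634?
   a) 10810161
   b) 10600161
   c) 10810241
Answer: a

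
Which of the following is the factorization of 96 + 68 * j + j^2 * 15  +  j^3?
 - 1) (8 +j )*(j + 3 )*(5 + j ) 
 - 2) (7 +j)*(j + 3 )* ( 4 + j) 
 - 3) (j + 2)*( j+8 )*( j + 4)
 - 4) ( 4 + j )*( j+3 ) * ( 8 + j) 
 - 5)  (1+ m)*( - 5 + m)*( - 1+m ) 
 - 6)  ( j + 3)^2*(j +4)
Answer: 4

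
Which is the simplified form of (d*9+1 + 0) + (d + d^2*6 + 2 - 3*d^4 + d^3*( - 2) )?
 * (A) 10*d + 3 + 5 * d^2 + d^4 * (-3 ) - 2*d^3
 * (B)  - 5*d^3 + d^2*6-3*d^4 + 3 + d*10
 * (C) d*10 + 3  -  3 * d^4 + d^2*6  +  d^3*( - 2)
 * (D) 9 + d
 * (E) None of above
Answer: C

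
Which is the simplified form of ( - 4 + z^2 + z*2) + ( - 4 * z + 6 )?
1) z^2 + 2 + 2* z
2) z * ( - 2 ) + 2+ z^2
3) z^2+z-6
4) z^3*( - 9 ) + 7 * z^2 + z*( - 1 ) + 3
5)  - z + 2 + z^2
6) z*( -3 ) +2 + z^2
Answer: 2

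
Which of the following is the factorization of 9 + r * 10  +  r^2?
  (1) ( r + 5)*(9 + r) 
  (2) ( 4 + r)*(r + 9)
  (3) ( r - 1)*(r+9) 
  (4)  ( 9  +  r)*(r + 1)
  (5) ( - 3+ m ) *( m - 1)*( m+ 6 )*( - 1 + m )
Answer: 4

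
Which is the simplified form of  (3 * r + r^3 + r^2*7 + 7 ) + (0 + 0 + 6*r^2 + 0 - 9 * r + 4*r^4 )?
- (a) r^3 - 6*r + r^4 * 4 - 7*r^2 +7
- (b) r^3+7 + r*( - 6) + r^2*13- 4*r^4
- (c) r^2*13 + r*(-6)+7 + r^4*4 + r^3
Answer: c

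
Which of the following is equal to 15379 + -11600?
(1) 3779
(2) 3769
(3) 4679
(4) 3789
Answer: 1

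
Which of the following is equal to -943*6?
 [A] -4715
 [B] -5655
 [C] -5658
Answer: C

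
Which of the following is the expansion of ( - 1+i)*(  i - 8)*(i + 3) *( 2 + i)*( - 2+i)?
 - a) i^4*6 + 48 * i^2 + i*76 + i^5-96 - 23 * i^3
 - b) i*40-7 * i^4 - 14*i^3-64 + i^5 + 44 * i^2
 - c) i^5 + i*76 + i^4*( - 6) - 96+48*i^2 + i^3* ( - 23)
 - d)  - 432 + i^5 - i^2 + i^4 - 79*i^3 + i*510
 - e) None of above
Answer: c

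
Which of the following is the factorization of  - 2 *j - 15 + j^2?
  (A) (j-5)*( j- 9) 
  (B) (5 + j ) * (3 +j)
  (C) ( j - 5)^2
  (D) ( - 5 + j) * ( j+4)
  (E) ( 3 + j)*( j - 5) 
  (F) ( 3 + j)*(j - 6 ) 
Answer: E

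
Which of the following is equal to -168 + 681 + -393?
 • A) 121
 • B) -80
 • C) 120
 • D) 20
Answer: C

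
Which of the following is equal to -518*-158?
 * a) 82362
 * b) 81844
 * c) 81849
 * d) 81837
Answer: b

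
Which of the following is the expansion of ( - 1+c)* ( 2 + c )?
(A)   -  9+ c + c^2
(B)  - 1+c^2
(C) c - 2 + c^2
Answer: C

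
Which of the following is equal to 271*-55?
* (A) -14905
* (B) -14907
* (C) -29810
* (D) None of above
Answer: A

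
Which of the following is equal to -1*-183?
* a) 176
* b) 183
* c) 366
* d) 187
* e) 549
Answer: b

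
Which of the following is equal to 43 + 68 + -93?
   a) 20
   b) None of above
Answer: b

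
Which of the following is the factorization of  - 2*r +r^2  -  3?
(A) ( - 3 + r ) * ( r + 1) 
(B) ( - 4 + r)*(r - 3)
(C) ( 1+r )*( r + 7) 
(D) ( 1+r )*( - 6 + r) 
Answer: A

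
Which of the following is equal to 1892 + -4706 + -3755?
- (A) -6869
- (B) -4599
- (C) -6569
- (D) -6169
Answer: C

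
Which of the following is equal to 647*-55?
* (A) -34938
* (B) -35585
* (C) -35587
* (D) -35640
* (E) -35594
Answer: B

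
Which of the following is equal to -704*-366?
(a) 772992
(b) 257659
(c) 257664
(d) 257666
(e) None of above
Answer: c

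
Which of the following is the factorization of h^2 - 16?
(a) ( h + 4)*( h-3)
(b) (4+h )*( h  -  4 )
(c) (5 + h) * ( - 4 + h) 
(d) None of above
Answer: b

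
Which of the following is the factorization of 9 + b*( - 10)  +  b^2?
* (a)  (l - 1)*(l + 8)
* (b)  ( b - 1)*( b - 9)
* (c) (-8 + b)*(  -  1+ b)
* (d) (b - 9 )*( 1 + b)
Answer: b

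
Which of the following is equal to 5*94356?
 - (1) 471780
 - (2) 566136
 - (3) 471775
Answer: 1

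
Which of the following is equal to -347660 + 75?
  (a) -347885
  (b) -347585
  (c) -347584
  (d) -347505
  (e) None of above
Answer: b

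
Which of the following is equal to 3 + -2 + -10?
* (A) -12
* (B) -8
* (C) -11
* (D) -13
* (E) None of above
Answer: E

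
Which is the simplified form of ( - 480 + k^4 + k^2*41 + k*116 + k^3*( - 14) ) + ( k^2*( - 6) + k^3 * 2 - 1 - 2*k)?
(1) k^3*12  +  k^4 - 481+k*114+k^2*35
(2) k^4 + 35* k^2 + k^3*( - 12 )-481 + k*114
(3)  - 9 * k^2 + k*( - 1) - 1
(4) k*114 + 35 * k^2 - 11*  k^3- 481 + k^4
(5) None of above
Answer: 2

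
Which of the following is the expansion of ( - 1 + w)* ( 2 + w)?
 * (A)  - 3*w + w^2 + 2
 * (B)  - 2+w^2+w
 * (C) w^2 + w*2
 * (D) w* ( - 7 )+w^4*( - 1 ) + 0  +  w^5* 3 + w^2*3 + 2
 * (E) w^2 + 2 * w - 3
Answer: B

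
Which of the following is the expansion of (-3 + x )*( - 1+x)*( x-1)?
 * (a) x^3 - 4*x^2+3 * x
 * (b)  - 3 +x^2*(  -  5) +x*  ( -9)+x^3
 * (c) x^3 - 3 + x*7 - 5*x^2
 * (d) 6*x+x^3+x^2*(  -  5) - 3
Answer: c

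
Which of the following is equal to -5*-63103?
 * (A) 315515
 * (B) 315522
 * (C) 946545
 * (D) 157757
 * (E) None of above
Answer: A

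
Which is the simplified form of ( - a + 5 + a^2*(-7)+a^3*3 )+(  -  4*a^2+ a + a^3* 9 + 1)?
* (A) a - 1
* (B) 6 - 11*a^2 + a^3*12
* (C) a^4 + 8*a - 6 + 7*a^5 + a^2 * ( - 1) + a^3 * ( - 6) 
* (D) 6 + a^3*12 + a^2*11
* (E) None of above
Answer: B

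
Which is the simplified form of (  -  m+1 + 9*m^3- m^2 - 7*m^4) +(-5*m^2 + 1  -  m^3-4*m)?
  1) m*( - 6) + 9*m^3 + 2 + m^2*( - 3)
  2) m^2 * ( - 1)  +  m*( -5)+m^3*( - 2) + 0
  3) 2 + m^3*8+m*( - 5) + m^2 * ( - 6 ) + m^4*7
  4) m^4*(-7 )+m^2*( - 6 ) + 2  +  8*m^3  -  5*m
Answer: 4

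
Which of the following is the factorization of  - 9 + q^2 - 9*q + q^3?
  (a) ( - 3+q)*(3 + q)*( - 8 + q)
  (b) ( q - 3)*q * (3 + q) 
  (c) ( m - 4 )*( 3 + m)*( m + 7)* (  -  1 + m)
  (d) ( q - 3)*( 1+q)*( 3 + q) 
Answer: d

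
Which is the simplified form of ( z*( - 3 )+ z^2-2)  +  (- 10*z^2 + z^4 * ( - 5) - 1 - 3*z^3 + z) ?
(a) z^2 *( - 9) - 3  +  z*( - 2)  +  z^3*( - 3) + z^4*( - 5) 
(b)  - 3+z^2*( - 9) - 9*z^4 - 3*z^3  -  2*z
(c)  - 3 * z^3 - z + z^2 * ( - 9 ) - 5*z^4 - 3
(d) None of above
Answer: a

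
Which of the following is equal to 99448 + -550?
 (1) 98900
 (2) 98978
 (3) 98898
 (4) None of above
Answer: 3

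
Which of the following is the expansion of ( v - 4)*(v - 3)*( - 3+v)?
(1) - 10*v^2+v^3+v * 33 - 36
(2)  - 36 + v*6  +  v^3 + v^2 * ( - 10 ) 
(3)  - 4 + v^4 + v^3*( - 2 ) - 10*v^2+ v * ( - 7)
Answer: 1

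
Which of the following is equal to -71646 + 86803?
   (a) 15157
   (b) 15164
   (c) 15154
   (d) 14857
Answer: a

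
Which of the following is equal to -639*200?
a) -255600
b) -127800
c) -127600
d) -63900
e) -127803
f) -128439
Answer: b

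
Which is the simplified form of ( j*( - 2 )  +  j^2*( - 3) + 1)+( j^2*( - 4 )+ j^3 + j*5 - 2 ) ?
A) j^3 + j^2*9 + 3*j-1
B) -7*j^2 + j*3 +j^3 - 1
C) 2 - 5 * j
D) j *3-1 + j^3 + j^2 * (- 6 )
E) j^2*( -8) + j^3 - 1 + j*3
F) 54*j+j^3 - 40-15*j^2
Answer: B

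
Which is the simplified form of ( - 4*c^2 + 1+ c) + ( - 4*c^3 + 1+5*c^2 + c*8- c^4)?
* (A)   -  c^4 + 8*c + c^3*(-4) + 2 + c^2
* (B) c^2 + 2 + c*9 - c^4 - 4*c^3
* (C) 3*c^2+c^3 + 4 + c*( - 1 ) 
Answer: B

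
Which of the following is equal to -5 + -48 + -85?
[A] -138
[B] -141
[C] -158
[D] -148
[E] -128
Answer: A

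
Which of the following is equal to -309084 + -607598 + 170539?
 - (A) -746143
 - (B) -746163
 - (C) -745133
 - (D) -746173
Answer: A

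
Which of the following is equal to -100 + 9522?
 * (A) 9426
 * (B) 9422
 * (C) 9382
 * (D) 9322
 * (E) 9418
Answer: B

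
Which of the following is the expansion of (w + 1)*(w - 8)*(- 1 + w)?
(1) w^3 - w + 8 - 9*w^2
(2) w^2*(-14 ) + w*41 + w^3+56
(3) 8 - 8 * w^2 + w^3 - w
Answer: 3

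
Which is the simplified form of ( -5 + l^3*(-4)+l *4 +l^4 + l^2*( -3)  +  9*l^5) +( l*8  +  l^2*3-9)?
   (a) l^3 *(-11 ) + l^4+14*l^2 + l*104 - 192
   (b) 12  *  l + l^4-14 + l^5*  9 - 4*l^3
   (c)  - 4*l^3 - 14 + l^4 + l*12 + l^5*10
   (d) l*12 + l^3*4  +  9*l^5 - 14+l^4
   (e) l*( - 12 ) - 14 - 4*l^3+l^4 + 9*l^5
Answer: b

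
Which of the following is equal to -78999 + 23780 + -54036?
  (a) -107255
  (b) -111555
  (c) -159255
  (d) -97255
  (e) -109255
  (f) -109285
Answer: e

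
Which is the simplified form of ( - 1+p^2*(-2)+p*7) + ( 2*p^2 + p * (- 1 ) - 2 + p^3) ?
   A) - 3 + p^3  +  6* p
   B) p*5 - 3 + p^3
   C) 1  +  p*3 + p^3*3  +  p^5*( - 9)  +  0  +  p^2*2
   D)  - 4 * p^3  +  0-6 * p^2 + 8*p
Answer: A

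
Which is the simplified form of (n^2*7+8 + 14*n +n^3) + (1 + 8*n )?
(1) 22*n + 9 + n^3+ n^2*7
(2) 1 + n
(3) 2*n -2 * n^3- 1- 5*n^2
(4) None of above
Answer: 1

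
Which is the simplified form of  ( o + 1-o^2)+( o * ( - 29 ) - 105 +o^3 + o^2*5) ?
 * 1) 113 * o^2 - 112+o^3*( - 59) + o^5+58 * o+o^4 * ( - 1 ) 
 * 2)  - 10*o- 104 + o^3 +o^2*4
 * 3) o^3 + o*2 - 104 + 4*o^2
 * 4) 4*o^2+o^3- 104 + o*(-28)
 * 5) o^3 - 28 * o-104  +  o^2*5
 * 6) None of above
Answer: 4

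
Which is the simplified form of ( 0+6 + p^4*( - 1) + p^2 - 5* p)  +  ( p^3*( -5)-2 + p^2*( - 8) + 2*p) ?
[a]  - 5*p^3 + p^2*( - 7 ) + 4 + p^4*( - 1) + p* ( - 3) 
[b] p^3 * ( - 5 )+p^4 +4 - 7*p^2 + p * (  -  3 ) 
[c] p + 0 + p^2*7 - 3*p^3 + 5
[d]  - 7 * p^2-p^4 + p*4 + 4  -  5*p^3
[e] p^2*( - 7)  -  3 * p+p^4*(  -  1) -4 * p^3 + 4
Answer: a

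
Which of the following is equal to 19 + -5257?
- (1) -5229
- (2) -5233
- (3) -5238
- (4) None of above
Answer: 3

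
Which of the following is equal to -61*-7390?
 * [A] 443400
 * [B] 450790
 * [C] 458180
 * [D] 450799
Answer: B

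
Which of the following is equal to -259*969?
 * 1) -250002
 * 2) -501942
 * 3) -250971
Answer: 3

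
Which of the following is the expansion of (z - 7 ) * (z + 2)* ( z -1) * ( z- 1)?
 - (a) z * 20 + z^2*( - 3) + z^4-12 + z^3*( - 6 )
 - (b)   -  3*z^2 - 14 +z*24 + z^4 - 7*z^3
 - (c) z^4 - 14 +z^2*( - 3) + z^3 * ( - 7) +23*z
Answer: c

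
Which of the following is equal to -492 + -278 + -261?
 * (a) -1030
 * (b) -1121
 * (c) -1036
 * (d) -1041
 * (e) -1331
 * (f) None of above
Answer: f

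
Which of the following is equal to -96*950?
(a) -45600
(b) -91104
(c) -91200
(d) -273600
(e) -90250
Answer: c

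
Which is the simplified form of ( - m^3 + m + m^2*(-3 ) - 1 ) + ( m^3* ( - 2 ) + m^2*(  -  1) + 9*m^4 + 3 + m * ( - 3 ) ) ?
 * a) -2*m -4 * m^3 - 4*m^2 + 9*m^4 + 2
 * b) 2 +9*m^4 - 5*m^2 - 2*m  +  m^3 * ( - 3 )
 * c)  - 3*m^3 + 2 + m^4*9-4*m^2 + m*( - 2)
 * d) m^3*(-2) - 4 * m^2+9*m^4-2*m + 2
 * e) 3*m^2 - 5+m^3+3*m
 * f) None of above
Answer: c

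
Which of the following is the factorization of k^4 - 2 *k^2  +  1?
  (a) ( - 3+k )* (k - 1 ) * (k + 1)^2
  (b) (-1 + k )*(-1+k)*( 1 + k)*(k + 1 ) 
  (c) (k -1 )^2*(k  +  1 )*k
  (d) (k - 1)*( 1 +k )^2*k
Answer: b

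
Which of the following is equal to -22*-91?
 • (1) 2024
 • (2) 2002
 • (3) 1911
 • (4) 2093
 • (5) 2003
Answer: 2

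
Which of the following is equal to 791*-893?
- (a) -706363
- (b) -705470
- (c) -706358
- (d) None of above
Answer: a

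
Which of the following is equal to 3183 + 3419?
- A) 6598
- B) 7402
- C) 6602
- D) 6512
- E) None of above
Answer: C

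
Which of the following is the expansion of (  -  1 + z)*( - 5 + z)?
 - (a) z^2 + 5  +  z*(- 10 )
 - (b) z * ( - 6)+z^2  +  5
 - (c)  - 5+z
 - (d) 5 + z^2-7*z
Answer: b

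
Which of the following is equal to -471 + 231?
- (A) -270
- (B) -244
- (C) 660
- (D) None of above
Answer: D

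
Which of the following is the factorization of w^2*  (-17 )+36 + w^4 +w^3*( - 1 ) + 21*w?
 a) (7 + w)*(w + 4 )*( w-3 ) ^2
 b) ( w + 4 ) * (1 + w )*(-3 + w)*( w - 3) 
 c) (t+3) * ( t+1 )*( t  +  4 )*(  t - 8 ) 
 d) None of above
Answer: b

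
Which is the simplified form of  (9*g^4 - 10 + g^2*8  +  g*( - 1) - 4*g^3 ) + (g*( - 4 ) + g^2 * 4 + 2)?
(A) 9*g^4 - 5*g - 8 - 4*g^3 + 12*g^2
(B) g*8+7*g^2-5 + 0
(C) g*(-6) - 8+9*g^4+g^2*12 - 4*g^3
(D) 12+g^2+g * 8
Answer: A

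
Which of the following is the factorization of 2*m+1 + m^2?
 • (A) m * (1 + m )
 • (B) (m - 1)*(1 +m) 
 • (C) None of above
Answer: C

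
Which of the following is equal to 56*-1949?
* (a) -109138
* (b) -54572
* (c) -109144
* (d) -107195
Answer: c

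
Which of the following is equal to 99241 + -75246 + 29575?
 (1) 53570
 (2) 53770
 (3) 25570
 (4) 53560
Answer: 1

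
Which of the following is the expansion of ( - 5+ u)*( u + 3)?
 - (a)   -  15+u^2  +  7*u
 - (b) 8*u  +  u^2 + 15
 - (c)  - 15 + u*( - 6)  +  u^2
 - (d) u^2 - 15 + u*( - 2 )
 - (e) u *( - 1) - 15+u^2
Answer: d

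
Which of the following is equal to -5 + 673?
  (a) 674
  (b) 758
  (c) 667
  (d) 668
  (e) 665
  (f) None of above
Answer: d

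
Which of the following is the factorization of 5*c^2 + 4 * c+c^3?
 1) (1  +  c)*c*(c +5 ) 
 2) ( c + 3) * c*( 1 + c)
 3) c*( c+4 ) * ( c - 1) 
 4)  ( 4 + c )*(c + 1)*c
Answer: 4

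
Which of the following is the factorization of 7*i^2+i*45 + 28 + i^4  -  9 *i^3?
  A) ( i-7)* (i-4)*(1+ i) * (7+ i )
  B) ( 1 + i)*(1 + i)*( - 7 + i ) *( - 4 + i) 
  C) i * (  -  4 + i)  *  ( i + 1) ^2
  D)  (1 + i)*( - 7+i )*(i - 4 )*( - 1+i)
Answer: B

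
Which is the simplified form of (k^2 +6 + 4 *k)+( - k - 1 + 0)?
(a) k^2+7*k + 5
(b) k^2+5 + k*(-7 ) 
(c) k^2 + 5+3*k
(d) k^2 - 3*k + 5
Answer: c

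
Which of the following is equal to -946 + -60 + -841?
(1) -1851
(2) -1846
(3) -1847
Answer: 3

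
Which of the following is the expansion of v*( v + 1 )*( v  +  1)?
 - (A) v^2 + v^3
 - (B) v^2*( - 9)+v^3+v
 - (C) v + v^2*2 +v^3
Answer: C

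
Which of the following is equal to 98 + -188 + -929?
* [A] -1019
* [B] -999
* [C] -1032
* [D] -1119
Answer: A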